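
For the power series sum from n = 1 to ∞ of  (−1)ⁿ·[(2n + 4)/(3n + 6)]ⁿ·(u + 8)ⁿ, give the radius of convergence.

R = 3/2

By the Cauchy root test, |a_n|^(1/n) = (2n + 4)/(3n + 6) → 2/3.
Hence the series converges for |u + 8| < 1/(2/3) = 3/2, so the radius of convergence is 3/2.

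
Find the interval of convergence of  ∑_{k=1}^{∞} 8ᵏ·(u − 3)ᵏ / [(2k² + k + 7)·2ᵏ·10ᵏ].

[1/2, 11/2]

By the ratio test, |a_{k+1}/a_k| = [(2k² + k + 7)/(2(k+1)² + (k+1) + 7)] · 8/(2·10) → 2/5.
Hence the series converges for |u − 3| < 1/(2/5) = 5/2, so the radius of convergence is 5/2.
Endpoint u = 11/2: absolute convergence follows by limit comparison with Σ 1/k².
Endpoint u = 1/2: the series is dominated by a constant times Σ 1/k², which converges (p = 2 > 1).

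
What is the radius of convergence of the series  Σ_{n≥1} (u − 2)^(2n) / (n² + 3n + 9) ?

By the ratio test, |a_{n+1}/a_n| = (n² + 3n + 9)/((n+1)² + 3(n+1) + 9) → 1.
Writing y = (u − 2)², the series in y has radius 1, so |u − 2| < √(1) = 1 and R = 1.

R = 1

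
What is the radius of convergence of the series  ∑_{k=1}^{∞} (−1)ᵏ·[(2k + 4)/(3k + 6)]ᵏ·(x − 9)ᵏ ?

Root test: |a_k|^(1/k) = (2k + 4)/(3k + 6) → 2/3.
Thus R = 1/(2/3) = 3/2.

R = 3/2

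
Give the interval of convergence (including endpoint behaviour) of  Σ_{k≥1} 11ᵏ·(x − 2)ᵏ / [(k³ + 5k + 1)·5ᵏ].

The ratio of consecutive coefficients is [(k³ + 5k + 1)/((k+1)³ + 5(k+1) + 1)] · 11/5 → 11/5.
Hence the series converges for |x − 2| < 1/(11/5) = 5/11, so the radius of convergence is 5/11.
Check x = 27/11: the terms are on the order of 1/k³, so the series converges absolutely by comparison with the p-series (p = 3 > 1).
Check x = 17/11: absolute convergence follows by limit comparison with Σ 1/k³.

[17/11, 27/11]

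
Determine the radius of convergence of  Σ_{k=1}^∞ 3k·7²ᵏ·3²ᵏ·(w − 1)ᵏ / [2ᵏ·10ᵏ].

Ratio test: |a_{k+1}/a_k| = [3(k+1)/3k] · 49·9/(2·10) → 441/20 as k → ∞.
Thus R = 1/(441/20) = 20/441.

R = 20/441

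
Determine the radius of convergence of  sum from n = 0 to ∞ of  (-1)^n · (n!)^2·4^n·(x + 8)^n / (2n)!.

R = 1

Apply the ratio test: |a_{n+1}| / |a_n| = (n+1)²/[(2n+1)·(2n+2)] · 4, which tends to 1 as n → ∞.
So the series converges when |x + 8| < 1 and diverges when |x + 8| > 1; R = 1.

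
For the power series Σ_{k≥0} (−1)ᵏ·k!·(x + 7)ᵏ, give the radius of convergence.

R = 0

Apply the ratio test: |a_{k+1}| / |a_k| = (k+1), which tends to ∞ as k → ∞.
The terms grow without bound for any (x + 7) ≠ 0, so R = 0 (convergence only at x = -7).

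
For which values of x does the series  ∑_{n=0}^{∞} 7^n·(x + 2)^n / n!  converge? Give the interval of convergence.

By the ratio test, |a_{n+1}/a_n| = 7 · 1/(n+1) → 0.
Since the limit is 0 < 1 for every x, the series converges on all of ℝ and R = ∞.

(−∞, ∞)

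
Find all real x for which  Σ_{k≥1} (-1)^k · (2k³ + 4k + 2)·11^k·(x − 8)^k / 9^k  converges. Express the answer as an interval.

The ratio of consecutive coefficients is [(2(k+1)³ + 4(k+1) + 2)/(2k³ + 4k + 2)] · 11/9 → 11/9.
Thus R = 1/(11/9) = 9/11.
At x = 97/11: the terms have absolute value of order k³, which does not tend to 0, so the series diverges by the divergence test.
At x = 79/11: the terms have absolute value of order k³, which does not tend to 0, so the series diverges by the divergence test.

(79/11, 97/11)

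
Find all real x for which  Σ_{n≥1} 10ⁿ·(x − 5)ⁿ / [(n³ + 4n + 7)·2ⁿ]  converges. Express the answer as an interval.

[24/5, 26/5]

Apply the ratio test: |a_{n+1}| / |a_n| = [(n³ + 4n + 7)/((n+1)³ + 4(n+1) + 7)] · 10/2, which tends to 5 as n → ∞.
The series converges when 5 · |x − 5| < 1, giving R = 1/5.
Endpoint x = 26/5: the series is dominated by a constant times Σ 1/n³, which converges (p = 3 > 1).
Check x = 24/5: the terms are on the order of 1/n³, so the series converges absolutely by comparison with the p-series (p = 3 > 1).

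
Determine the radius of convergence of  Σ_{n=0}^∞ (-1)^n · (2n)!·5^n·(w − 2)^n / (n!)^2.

R = 1/20

By the ratio test, |a_{n+1}/a_n| = (2n+1)·(2n+2)/(n+1)² · 5 → 20.
Convergence for |w − 2| · 20 < 1, i.e. |w − 2| < 1/20. So R = 1/20.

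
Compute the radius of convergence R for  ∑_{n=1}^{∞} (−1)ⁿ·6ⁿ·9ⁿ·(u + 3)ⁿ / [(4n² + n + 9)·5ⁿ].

Ratio test: |a_{n+1}/a_n| = [(4n² + n + 9)/(4(n+1)² + (n+1) + 9)] · 6·9/5 → 54/5 as n → ∞.
Hence the series converges for |u + 3| < 1/(54/5) = 5/54, so the radius of convergence is 5/54.

R = 5/54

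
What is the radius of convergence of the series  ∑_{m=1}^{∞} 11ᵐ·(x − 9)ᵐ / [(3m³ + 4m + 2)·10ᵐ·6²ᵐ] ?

R = 360/11

Apply the ratio test: |a_{m+1}| / |a_m| = [(3m³ + 4m + 2)/(3(m+1)³ + 4(m+1) + 2)] · 11/(10·36), which tends to 11/360 as m → ∞.
Convergence for |x − 9| · 11/360 < 1, i.e. |x − 9| < 360/11. So R = 360/11.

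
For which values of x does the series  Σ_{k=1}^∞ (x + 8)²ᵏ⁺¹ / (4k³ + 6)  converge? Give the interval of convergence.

Apply the ratio test: |a_{k+1}| / |a_k| = (4k³ + 6)/(4(k+1)³ + 6), which tends to 1 as k → ∞.
Since the exponent of (x + 8) increases by 2 each term, convergence requires |x + 8|² < 1, hence R = 1.
Endpoint x = -7: the series is dominated by a constant times Σ 1/k³, which converges (p = 3 > 1).
Endpoint x = -9: absolute convergence follows by limit comparison with Σ 1/k³.

[-9, -7]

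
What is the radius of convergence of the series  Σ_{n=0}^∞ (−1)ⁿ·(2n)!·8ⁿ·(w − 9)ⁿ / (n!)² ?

Ratio test: |a_{n+1}/a_n| = (2n+1)·(2n+2)/(n+1)² · 8 → 32 as n → ∞.
Thus R = 1/(32) = 1/32.

R = 1/32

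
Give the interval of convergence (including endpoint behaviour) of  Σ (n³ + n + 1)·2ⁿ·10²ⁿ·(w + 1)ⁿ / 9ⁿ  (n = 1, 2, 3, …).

The ratio of consecutive coefficients is [((n+1)³ + (n+1) + 1)/(n³ + n + 1)] · 2·100/9 → 200/9.
Convergence for |w + 1| · 200/9 < 1, i.e. |w + 1| < 9/200. So R = 9/200.
At w = -191/200: the terms have absolute value of order n³, which does not tend to 0, so the series diverges by the divergence test.
When w = -209/200, the terms do not tend to 0, so the series diverges.

(-209/200, -191/200)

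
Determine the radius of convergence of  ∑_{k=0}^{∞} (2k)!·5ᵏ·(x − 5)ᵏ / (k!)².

The ratio of consecutive coefficients is (2k+1)·(2k+2)/(k+1)² · 5 → 20.
The series converges when 20 · |x − 5| < 1, giving R = 1/20.

R = 1/20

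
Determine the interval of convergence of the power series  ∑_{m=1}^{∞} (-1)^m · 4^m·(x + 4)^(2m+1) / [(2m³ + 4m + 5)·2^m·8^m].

Apply the ratio test: |a_{m+1}| / |a_m| = [(2m³ + 4m + 5)/(2(m+1)³ + 4(m+1) + 5)] · 4/(2·8), which tends to 1/4 as m → ∞.
Writing y = (x + 4)², the series in y has radius 4, so |x + 4| < √(4) = 2 and R = 2.
At x = -2: absolute convergence follows by limit comparison with Σ 1/m³.
Check x = -6: absolute convergence follows by limit comparison with Σ 1/m³.

[-6, -2]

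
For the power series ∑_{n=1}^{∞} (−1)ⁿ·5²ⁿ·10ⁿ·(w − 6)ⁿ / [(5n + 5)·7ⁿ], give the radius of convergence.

By the ratio test, |a_{n+1}/a_n| = [(5n + 5)/(5(n+1) + 5)] · 25·10/7 → 250/7.
Convergence for |w − 6| · 250/7 < 1, i.e. |w − 6| < 7/250. So R = 7/250.

R = 7/250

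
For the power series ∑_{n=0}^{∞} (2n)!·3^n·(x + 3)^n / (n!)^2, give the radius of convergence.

R = 1/12

By the ratio test, |a_{n+1}/a_n| = (2n+1)·(2n+2)/(n+1)² · 3 → 12.
The series converges when 12 · |x + 3| < 1, giving R = 1/12.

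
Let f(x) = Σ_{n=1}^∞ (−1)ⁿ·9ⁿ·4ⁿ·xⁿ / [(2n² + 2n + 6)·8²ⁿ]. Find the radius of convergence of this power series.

R = 16/9

Apply the ratio test: |a_{n+1}| / |a_n| = [(2n² + 2n + 6)/(2(n+1)² + 2(n+1) + 6)] · 9·4/64, which tends to 9/16 as n → ∞.
Thus R = 1/(9/16) = 16/9.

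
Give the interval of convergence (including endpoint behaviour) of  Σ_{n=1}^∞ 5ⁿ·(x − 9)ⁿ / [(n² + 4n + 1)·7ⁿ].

The ratio of consecutive coefficients is [(n² + 4n + 1)/((n+1)² + 4(n+1) + 1)] · 5/7 → 5/7.
The series converges when 5/7 · |x − 9| < 1, giving R = 7/5.
Endpoint x = 52/5: the terms are on the order of 1/n², so the series converges absolutely by comparison with the p-series (p = 2 > 1).
Endpoint x = 38/5: the terms are on the order of 1/n², so the series converges absolutely by comparison with the p-series (p = 2 > 1).

[38/5, 52/5]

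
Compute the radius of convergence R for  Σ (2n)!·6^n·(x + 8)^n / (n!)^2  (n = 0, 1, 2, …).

R = 1/24

The ratio of consecutive coefficients is (2n+1)·(2n+2)/(n+1)² · 6 → 24.
Convergence for |x + 8| · 24 < 1, i.e. |x + 8| < 1/24. So R = 1/24.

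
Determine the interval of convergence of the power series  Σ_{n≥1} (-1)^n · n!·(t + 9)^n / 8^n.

By the ratio test, |a_{n+1}/a_n| = (n+1) · 1/8 → ∞.
Since the ratio → ∞, the series diverges for every t ≠ -9, and R = 0.

{-9}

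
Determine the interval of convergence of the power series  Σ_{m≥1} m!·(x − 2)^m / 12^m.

Apply the ratio test: |a_{m+1}| / |a_m| = (m+1) · 1/12, which tends to ∞ as m → ∞.
The terms grow without bound for any (x − 2) ≠ 0, so R = 0 (convergence only at x = 2).

{2}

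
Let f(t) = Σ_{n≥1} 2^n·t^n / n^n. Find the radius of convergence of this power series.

R = ∞

Root test: |a_n|^(1/n) = 2/n → 0.
The limit is 0 for every t, so R = ∞.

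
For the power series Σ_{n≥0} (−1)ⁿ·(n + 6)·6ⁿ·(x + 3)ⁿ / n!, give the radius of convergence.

By the ratio test, |a_{n+1}/a_n| = ((n+1) + 6)/(n + 6) · 6 · 1/(n+1) → 0.
The limit is 0, so the series converges for all x; R = ∞.

R = ∞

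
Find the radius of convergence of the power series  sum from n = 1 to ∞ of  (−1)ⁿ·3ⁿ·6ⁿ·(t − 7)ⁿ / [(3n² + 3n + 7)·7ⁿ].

R = 7/18

Ratio test: |a_{n+1}/a_n| = [(3n² + 3n + 7)/(3(n+1)² + 3(n+1) + 7)] · 3·6/7 → 18/7 as n → ∞.
Hence the series converges for |t − 7| < 1/(18/7) = 7/18, so the radius of convergence is 7/18.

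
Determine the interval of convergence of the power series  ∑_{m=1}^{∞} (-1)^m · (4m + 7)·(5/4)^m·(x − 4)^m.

(16/5, 24/5)

By the ratio test, |a_{m+1}/a_m| = [(4(m+1) + 7)/(4m + 7)] · 5/4 → 5/4.
Convergence for |x − 4| · 5/4 < 1, i.e. |x − 4| < 4/5. So R = 4/5.
When x = 24/5, the terms do not tend to 0, so the series diverges.
When x = 16/5, the m-th term does not approach 0; divergence by the term test.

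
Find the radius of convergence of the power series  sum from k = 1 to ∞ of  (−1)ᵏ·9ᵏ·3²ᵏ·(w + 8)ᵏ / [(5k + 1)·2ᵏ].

R = 2/81

By the ratio test, |a_{k+1}/a_k| = [(5k + 1)/(5(k+1) + 1)] · 9·9/2 → 81/2.
The series converges when 81/2 · |w + 8| < 1, giving R = 2/81.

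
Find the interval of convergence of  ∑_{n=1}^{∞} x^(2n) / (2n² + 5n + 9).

[-1, 1]

The ratio of consecutive coefficients is (2n² + 5n + 9)/(2(n+1)² + 5(n+1) + 9) → 1.
Since the exponent of x increases by 2 each term, convergence requires |x|² < 1, hence R = 1.
At x = 1: absolute convergence follows by limit comparison with Σ 1/n².
Endpoint x = -1: absolute convergence follows by limit comparison with Σ 1/n².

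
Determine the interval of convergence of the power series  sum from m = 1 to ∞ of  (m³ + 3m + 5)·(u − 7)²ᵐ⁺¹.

(6, 8)

The ratio of consecutive coefficients is ((m+1)³ + 3(m+1) + 5)/(m³ + 3m + 5) → 1.
Writing y = (u − 7)², the series in y has radius 1, so |u − 7| < √(1) = 1 and R = 1.
When u = 8, the terms do not tend to 0, so the series diverges.
When u = 6, the m-th term does not approach 0; divergence by the term test.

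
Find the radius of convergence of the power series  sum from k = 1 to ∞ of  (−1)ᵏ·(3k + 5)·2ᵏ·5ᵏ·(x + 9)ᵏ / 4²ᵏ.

Ratio test: |a_{k+1}/a_k| = [(3(k+1) + 5)/(3k + 5)] · 2·5/16 → 5/8 as k → ∞.
Hence the series converges for |x + 9| < 1/(5/8) = 8/5, so the radius of convergence is 8/5.

R = 8/5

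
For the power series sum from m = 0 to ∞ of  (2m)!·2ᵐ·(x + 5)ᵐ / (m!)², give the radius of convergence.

R = 1/8

The ratio of consecutive coefficients is (2m+1)·(2m+2)/(m+1)² · 2 → 8.
The series converges when 8 · |x + 5| < 1, giving R = 1/8.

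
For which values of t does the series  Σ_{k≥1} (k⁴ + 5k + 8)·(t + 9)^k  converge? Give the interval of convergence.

(-10, -8)

By the ratio test, |a_{k+1}/a_k| = ((k+1)⁴ + 5(k+1) + 8)/(k⁴ + 5k + 8) → 1.
Hence R = 1.
Check t = -8: the terms do not tend to 0, so the series diverges.
When t = -10, the terms do not tend to 0, so the series diverges.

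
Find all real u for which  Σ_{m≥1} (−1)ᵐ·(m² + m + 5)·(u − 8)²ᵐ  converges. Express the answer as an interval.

Ratio test: |a_{m+1}/a_m| = ((m+1)² + (m+1) + 5)/(m² + m + 5) → 1 as m → ∞.
Since the exponent of (u − 8) increases by 2 each term, convergence requires |u − 8|² < 1, hence R = 1.
At u = 9: the terms have absolute value of order m², which does not tend to 0, so the series diverges by the divergence test.
When u = 7, the terms have absolute value of order m², which does not tend to 0, so the series diverges by the divergence test.

(7, 9)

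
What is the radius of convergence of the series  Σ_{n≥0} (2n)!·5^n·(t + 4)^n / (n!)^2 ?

R = 1/20

By the ratio test, |a_{n+1}/a_n| = (2n+1)·(2n+2)/(n+1)² · 5 → 20.
Hence the series converges for |t + 4| < 1/(20) = 1/20, so the radius of convergence is 1/20.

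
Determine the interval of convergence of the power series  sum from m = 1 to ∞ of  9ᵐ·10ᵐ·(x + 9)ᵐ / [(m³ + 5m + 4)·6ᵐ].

[-136/15, -134/15]

The ratio of consecutive coefficients is [(m³ + 5m + 4)/((m+1)³ + 5(m+1) + 4)] · 9·10/6 → 15.
Hence the series converges for |x + 9| < 1/(15) = 1/15, so the radius of convergence is 1/15.
Endpoint x = -134/15: the series is dominated by a constant times Σ 1/m³, which converges (p = 3 > 1).
When x = -136/15, the terms are on the order of 1/m³, so the series converges absolutely by comparison with the p-series (p = 3 > 1).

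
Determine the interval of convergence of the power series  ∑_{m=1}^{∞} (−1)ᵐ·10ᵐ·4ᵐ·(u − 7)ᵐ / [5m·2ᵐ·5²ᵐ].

(23/4, 33/4]

Ratio test: |a_{m+1}/a_m| = [5m/5(m+1)] · 10·4/(2·25) → 4/5 as m → ∞.
Hence the series converges for |u − 7| < 1/(4/5) = 5/4, so the radius of convergence is 5/4.
Endpoint u = 33/4: an alternating series whose terms decrease to 0 in absolute value, so it converges by the Leibniz criterion.
Endpoint u = 23/4: comparison with the harmonic series Σ 1/m shows the series diverges.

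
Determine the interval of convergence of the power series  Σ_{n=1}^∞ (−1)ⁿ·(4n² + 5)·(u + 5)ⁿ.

(-6, -4)

Apply the ratio test: |a_{n+1}| / |a_n| = (4(n+1)² + 5)/(4n² + 5), which tends to 1 as n → ∞.
Hence R = 1.
At u = -4: the n-th term does not approach 0; divergence by the term test.
Check u = -6: the terms do not tend to 0, so the series diverges.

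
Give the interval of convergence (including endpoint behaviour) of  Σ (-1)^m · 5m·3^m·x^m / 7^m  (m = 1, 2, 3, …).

The ratio of consecutive coefficients is [5(m+1)/5m] · 3/7 → 3/7.
The series converges when 3/7 · |x| < 1, giving R = 7/3.
Endpoint x = 7/3: the m-th term does not approach 0; divergence by the term test.
Check x = -7/3: the terms do not tend to 0, so the series diverges.

(-7/3, 7/3)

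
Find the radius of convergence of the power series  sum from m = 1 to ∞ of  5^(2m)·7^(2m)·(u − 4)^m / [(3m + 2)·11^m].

R = 11/1225

By the ratio test, |a_{m+1}/a_m| = [(3m + 2)/(3(m+1) + 2)] · 25·49/11 → 1225/11.
Hence the series converges for |u − 4| < 1/(1225/11) = 11/1225, so the radius of convergence is 11/1225.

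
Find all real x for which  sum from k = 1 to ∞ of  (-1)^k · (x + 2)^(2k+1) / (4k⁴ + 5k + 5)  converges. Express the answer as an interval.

[-3, -1]

Apply the ratio test: |a_{k+1}| / |a_k| = (4k⁴ + 5k + 5)/(4(k+1)⁴ + 5(k+1) + 5), which tends to 1 as k → ∞.
Since the exponent of (x + 2) increases by 2 each term, convergence requires |x + 2|² < 1, hence R = 1.
When x = -1, the series is dominated by a constant times Σ 1/k⁴, which converges (p = 4 > 1).
At x = -3: absolute convergence follows by limit comparison with Σ 1/k⁴.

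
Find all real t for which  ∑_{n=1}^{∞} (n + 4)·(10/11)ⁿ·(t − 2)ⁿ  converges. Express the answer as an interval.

(9/10, 31/10)

By the ratio test, |a_{n+1}/a_n| = [((n+1) + 4)/(n + 4)] · 10/11 → 10/11.
Convergence for |t − 2| · 10/11 < 1, i.e. |t − 2| < 11/10. So R = 11/10.
When t = 31/10, the n-th term does not approach 0; divergence by the term test.
Check t = 9/10: the terms do not tend to 0, so the series diverges.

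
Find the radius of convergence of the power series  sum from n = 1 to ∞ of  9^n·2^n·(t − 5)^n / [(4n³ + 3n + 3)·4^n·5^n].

Apply the ratio test: |a_{n+1}| / |a_n| = [(4n³ + 3n + 3)/(4(n+1)³ + 3(n+1) + 3)] · 9·2/(4·5), which tends to 9/10 as n → ∞.
The series converges when 9/10 · |t − 5| < 1, giving R = 10/9.

R = 10/9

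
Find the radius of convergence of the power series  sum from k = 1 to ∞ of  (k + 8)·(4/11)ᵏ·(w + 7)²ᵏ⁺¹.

R = √11/2

By the ratio test, |a_{k+1}/a_k| = [((k+1) + 8)/(k + 8)] · 4/11 → 4/11.
Writing y = (w + 7)², the series in y has radius 11/4, so |w + 7| < √(11/4) and R = √11/2.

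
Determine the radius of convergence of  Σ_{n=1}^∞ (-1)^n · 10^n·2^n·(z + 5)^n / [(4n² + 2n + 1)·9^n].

R = 9/20

The ratio of consecutive coefficients is [(4n² + 2n + 1)/(4(n+1)² + 2(n+1) + 1)] · 10·2/9 → 20/9.
Convergence for |z + 5| · 20/9 < 1, i.e. |z + 5| < 9/20. So R = 9/20.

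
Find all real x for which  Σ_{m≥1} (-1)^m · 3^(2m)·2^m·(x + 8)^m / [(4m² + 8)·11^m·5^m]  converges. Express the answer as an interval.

[-199/18, -89/18]

By the ratio test, |a_{m+1}/a_m| = [(4m² + 8)/(4(m+1)² + 8)] · 9·2/(11·5) → 18/55.
The series converges when 18/55 · |x + 8| < 1, giving R = 55/18.
Check x = -89/18: absolute convergence follows by limit comparison with Σ 1/m².
At x = -199/18: the series is dominated by a constant times Σ 1/m², which converges (p = 2 > 1).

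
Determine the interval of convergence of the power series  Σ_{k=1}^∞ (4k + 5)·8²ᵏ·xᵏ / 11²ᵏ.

(-121/64, 121/64)

The ratio of consecutive coefficients is [(4(k+1) + 5)/(4k + 5)] · 64/121 → 64/121.
Hence the series converges for |x| < 1/(64/121) = 121/64, so the radius of convergence is 121/64.
Check x = 121/64: the terms have absolute value of order k, which does not tend to 0, so the series diverges by the divergence test.
Endpoint x = -121/64: the terms have absolute value of order k, which does not tend to 0, so the series diverges by the divergence test.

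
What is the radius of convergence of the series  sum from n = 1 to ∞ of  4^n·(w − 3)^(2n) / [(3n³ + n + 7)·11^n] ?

R = √11/2

Apply the ratio test: |a_{n+1}| / |a_n| = [(3n³ + n + 7)/(3(n+1)³ + (n+1) + 7)] · 4/11, which tends to 4/11 as n → ∞.
Since the exponent of (w − 3) increases by 2 each term, convergence requires |w − 3|² < 11/4, hence R = √11/2.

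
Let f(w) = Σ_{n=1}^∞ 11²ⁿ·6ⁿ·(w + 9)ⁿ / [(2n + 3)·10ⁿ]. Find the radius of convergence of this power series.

R = 5/363

The ratio of consecutive coefficients is [(2n + 3)/(2(n+1) + 3)] · 121·6/10 → 363/5.
The series converges when 363/5 · |w + 9| < 1, giving R = 5/363.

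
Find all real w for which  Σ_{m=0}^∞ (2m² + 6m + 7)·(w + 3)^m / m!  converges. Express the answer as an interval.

(−∞, ∞)

By the ratio test, |a_{m+1}/a_m| = (2(m+1)² + 6(m+1) + 7)/(2m² + 6m + 7) · 1/(m+1) → 0.
Since the limit is 0 < 1 for every w, the series converges on all of ℝ and R = ∞.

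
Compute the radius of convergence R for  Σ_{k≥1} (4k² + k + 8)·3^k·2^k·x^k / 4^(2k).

By the ratio test, |a_{k+1}/a_k| = [(4(k+1)² + (k+1) + 8)/(4k² + k + 8)] · 3·2/16 → 3/8.
Convergence for |x| · 3/8 < 1, i.e. |x| < 8/3. So R = 8/3.

R = 8/3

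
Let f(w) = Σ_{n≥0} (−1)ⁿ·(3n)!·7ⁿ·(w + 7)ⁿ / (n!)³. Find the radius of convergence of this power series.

Apply the ratio test: |a_{n+1}| / |a_n| = (3n+1)·(3n+2)·(3n+3)/(n+1)³ · 7, which tends to 189 as n → ∞.
The series converges when 189 · |w + 7| < 1, giving R = 1/189.

R = 1/189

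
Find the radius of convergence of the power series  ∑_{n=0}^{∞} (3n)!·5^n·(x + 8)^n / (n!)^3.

R = 1/135

Ratio test: |a_{n+1}/a_n| = (3n+1)·(3n+2)·(3n+3)/(n+1)³ · 5 → 135 as n → ∞.
Thus R = 1/(135) = 1/135.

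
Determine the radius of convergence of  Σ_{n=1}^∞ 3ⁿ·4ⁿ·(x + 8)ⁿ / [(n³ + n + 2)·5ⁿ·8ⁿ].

R = 10/3

By the ratio test, |a_{n+1}/a_n| = [(n³ + n + 2)/((n+1)³ + (n+1) + 2)] · 3·4/(5·8) → 3/10.
Hence the series converges for |x + 8| < 1/(3/10) = 10/3, so the radius of convergence is 10/3.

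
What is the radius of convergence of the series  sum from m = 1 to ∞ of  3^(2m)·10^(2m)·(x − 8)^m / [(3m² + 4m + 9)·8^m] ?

Apply the ratio test: |a_{m+1}| / |a_m| = [(3m² + 4m + 9)/(3(m+1)² + 4(m+1) + 9)] · 9·100/8, which tends to 225/2 as m → ∞.
The series converges when 225/2 · |x − 8| < 1, giving R = 2/225.

R = 2/225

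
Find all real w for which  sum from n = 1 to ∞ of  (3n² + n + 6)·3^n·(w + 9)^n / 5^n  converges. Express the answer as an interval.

By the ratio test, |a_{n+1}/a_n| = [(3(n+1)² + (n+1) + 6)/(3n² + n + 6)] · 3/5 → 3/5.
Thus R = 1/(3/5) = 5/3.
Check w = -22/3: the n-th term does not approach 0; divergence by the term test.
At w = -32/3: the terms have absolute value of order n², which does not tend to 0, so the series diverges by the divergence test.

(-32/3, -22/3)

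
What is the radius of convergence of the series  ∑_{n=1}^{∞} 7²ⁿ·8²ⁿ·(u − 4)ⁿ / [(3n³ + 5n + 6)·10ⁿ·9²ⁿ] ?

The ratio of consecutive coefficients is [(3n³ + 5n + 6)/(3(n+1)³ + 5(n+1) + 6)] · 49·64/(10·81) → 1568/405.
Hence the series converges for |u − 4| < 1/(1568/405) = 405/1568, so the radius of convergence is 405/1568.

R = 405/1568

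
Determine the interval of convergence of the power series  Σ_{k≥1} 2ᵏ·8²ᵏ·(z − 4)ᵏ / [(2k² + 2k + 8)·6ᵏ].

[253/64, 259/64]

Apply the ratio test: |a_{k+1}| / |a_k| = [(2k² + 2k + 8)/(2(k+1)² + 2(k+1) + 8)] · 2·64/6, which tends to 64/3 as k → ∞.
Thus R = 1/(64/3) = 3/64.
At z = 259/64: absolute convergence follows by limit comparison with Σ 1/k².
Check z = 253/64: the terms are on the order of 1/k², so the series converges absolutely by comparison with the p-series (p = 2 > 1).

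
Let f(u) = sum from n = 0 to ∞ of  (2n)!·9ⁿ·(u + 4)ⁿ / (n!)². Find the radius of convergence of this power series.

By the ratio test, |a_{n+1}/a_n| = (2n+1)·(2n+2)/(n+1)² · 9 → 36.
The series converges when 36 · |u + 4| < 1, giving R = 1/36.

R = 1/36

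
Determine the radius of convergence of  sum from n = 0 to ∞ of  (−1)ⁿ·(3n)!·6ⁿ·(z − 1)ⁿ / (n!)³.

R = 1/162

Ratio test: |a_{n+1}/a_n| = (3n+1)·(3n+2)·(3n+3)/(n+1)³ · 6 → 162 as n → ∞.
Hence the series converges for |z − 1| < 1/(162) = 1/162, so the radius of convergence is 1/162.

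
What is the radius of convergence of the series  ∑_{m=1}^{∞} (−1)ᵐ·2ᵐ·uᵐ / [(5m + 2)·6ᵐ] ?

R = 3

Apply the ratio test: |a_{m+1}| / |a_m| = [(5m + 2)/(5(m+1) + 2)] · 2/6, which tends to 1/3 as m → ∞.
The series converges when 1/3 · |u| < 1, giving R = 3.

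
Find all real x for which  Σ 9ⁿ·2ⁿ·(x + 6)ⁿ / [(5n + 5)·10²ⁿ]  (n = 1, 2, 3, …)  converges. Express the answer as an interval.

[-104/9, -4/9)

The ratio of consecutive coefficients is [(5n + 5)/(5(n+1) + 5)] · 9·2/100 → 9/50.
Convergence for |x + 6| · 9/50 < 1, i.e. |x + 6| < 50/9. So R = 50/9.
Check x = -4/9: the terms are asymptotic to a nonzero constant times 1/n, so the series diverges by limit comparison with Σ 1/n.
Check x = -104/9: an alternating series whose terms decrease to 0 in absolute value, so it converges by the Leibniz criterion.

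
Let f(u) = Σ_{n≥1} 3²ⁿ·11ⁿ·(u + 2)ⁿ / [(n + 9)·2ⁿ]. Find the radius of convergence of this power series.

The ratio of consecutive coefficients is [(n + 9)/((n+1) + 9)] · 9·11/2 → 99/2.
Thus R = 1/(99/2) = 2/99.

R = 2/99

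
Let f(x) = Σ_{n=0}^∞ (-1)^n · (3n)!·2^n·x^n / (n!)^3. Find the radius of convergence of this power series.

R = 1/54

The ratio of consecutive coefficients is (3n+1)·(3n+2)·(3n+3)/(n+1)³ · 2 → 54.
Convergence for |x| · 54 < 1, i.e. |x| < 1/54. So R = 1/54.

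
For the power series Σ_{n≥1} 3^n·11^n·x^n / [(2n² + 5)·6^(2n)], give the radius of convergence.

By the ratio test, |a_{n+1}/a_n| = [(2n² + 5)/(2(n+1)² + 5)] · 3·11/36 → 11/12.
Hence the series converges for |x| < 1/(11/12) = 12/11, so the radius of convergence is 12/11.

R = 12/11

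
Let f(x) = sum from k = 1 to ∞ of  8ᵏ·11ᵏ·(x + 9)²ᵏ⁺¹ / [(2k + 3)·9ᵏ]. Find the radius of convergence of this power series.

R = 3√22/44

The ratio of consecutive coefficients is [(2k + 3)/(2(k+1) + 3)] · 8·11/9 → 88/9.
Successive powers of (x + 9) differ by 2, so the series converges when |x + 9|² · 88/9 < 1, i.e. |x + 9| < √(9/88). So R = 3√22/44.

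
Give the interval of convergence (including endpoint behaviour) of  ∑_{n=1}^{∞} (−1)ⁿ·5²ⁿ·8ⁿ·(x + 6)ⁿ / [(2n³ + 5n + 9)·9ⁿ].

[-1209/200, -1191/200]

By the ratio test, |a_{n+1}/a_n| = [(2n³ + 5n + 9)/(2(n+1)³ + 5(n+1) + 9)] · 25·8/9 → 200/9.
Thus R = 1/(200/9) = 9/200.
Check x = -1191/200: absolute convergence follows by limit comparison with Σ 1/n³.
When x = -1209/200, the series is dominated by a constant times Σ 1/n³, which converges (p = 3 > 1).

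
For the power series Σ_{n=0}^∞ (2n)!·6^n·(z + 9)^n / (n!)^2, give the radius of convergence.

R = 1/24

Ratio test: |a_{n+1}/a_n| = (2n+1)·(2n+2)/(n+1)² · 6 → 24 as n → ∞.
Thus R = 1/(24) = 1/24.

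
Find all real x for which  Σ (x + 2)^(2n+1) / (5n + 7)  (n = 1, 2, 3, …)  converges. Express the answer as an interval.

By the ratio test, |a_{n+1}/a_n| = (5n + 7)/(5(n+1) + 7) → 1.
Successive powers of (x + 2) differ by 2, so the series converges when |x + 2|² · 1 < 1, i.e. |x + 2| < √(1) = 1. So R = 1.
At x = -1: the terms are asymptotic to a nonzero constant times 1/n, so the series diverges by limit comparison with Σ 1/n.
When x = -3, the terms behave like c/n; limit comparison with the harmonic series gives divergence.

(-3, -1)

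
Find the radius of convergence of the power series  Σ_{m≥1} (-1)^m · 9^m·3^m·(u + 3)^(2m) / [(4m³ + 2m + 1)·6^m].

R = √2/3

The ratio of consecutive coefficients is [(4m³ + 2m + 1)/(4(m+1)³ + 2(m+1) + 1)] · 9·3/6 → 9/2.
Successive powers of (u + 3) differ by 2, so the series converges when |u + 3|² · 9/2 < 1, i.e. |u + 3| < √(2/9). So R = √2/3.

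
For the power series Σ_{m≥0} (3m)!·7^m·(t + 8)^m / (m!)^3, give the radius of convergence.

Ratio test: |a_{m+1}/a_m| = (3m+1)·(3m+2)·(3m+3)/(m+1)³ · 7 → 189 as m → ∞.
Thus R = 1/(189) = 1/189.

R = 1/189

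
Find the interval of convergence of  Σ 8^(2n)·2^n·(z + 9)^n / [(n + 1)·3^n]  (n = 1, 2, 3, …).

[-1155/128, -1149/128)

The ratio of consecutive coefficients is [(n + 1)/((n+1) + 1)] · 64·2/3 → 128/3.
Convergence for |z + 9| · 128/3 < 1, i.e. |z + 9| < 3/128. So R = 3/128.
Check z = -1149/128: comparison with the harmonic series Σ 1/n shows the series diverges.
Endpoint z = -1155/128: an alternating series whose terms decrease to 0 in absolute value, so it converges by the Leibniz criterion.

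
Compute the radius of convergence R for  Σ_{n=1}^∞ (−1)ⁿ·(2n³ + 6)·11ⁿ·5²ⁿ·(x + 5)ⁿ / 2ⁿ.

R = 2/275

Ratio test: |a_{n+1}/a_n| = [(2(n+1)³ + 6)/(2n³ + 6)] · 11·25/2 → 275/2 as n → ∞.
The series converges when 275/2 · |x + 5| < 1, giving R = 2/275.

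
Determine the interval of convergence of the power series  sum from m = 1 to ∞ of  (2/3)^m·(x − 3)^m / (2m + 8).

Ratio test: |a_{m+1}/a_m| = [(2m + 8)/(2(m+1) + 8)] · 2/3 → 2/3 as m → ∞.
The series converges when 2/3 · |x − 3| < 1, giving R = 3/2.
At x = 9/2: comparison with the harmonic series Σ 1/m shows the series diverges.
At x = 3/2: the terms alternate in sign and decrease monotonically to 0 in absolute value (size ~ c/m), so the alternating series test gives convergence.

[3/2, 9/2)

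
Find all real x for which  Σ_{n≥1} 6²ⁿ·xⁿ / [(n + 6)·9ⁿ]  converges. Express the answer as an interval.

Ratio test: |a_{n+1}/a_n| = [(n + 6)/((n+1) + 6)] · 36/9 → 4 as n → ∞.
Hence the series converges for |x| < 1/(4) = 1/4, so the radius of convergence is 1/4.
Endpoint x = 1/4: comparison with the harmonic series Σ 1/n shows the series diverges.
Endpoint x = -1/4: the terms alternate in sign and decrease monotonically to 0 in absolute value (size ~ c/n), so the alternating series test gives convergence.

[-1/4, 1/4)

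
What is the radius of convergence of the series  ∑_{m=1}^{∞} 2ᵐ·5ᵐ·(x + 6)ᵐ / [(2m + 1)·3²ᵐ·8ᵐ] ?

Apply the ratio test: |a_{m+1}| / |a_m| = [(2m + 1)/(2(m+1) + 1)] · 2·5/(9·8), which tends to 5/36 as m → ∞.
Hence the series converges for |x + 6| < 1/(5/36) = 36/5, so the radius of convergence is 36/5.

R = 36/5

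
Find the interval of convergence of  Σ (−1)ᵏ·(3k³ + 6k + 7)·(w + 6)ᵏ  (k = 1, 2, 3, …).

(-7, -5)

Ratio test: |a_{k+1}/a_k| = (3(k+1)³ + 6(k+1) + 7)/(3k³ + 6k + 7) → 1 as k → ∞.
Convergence for |w + 6| < 1, so R = 1.
Endpoint w = -5: the k-th term does not approach 0; divergence by the term test.
When w = -7, the terms do not tend to 0, so the series diverges.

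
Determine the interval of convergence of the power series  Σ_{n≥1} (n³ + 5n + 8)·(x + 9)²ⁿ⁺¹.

(-10, -8)

Ratio test: |a_{n+1}/a_n| = ((n+1)³ + 5(n+1) + 8)/(n³ + 5n + 8) → 1 as n → ∞.
Successive powers of (x + 9) differ by 2, so the series converges when |x + 9|² · 1 < 1, i.e. |x + 9| < √(1) = 1. So R = 1.
At x = -8: the n-th term does not approach 0; divergence by the term test.
At x = -10: the n-th term does not approach 0; divergence by the term test.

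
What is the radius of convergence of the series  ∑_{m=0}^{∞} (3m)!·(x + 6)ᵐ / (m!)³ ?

R = 1/27

Apply the ratio test: |a_{m+1}| / |a_m| = (3m+1)·(3m+2)·(3m+3)/(m+1)³, which tends to 27 as m → ∞.
Hence the series converges for |x + 6| < 1/(27) = 1/27, so the radius of convergence is 1/27.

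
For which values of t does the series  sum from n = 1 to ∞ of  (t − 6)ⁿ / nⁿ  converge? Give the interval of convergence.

Applying the root test, |a_n|^(1/n) = 1/n → 0.
The limit is 0 for every t, so R = ∞.

(−∞, ∞)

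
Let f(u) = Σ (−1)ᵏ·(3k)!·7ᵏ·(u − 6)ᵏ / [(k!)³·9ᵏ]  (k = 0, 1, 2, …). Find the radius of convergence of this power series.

R = 1/21

Apply the ratio test: |a_{k+1}| / |a_k| = (3k+1)·(3k+2)·(3k+3)/(k+1)³ · 7/9, which tends to 21 as k → ∞.
Convergence for |u − 6| · 21 < 1, i.e. |u − 6| < 1/21. So R = 1/21.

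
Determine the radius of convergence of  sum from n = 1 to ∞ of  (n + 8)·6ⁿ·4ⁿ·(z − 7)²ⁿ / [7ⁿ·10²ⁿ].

R = 5√42/6

By the ratio test, |a_{n+1}/a_n| = [((n+1) + 8)/(n + 8)] · 6·4/(7·100) → 6/175.
Writing y = (z − 7)², the series in y has radius 175/6, so |z − 7| < √(175/6) and R = 5√42/6.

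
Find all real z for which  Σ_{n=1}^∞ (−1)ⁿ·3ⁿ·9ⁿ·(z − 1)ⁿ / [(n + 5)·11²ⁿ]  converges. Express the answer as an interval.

Ratio test: |a_{n+1}/a_n| = [(n + 5)/((n+1) + 5)] · 3·9/121 → 27/121 as n → ∞.
Thus R = 1/(27/121) = 121/27.
Check z = 148/27: an alternating series whose terms decrease to 0 in absolute value, so it converges by the Leibniz criterion.
Check z = -94/27: the terms behave like c/n; limit comparison with the harmonic series gives divergence.

(-94/27, 148/27]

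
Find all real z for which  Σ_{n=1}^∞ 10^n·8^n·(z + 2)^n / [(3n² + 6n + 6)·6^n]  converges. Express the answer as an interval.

Apply the ratio test: |a_{n+1}| / |a_n| = [(3n² + 6n + 6)/(3(n+1)² + 6(n+1) + 6)] · 10·8/6, which tends to 40/3 as n → ∞.
Thus R = 1/(40/3) = 3/40.
At z = -77/40: the series is dominated by a constant times Σ 1/n², which converges (p = 2 > 1).
Check z = -83/40: absolute convergence follows by limit comparison with Σ 1/n².

[-83/40, -77/40]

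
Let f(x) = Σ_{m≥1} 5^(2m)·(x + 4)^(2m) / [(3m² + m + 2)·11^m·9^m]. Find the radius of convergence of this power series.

By the ratio test, |a_{m+1}/a_m| = [(3m² + m + 2)/(3(m+1)² + (m+1) + 2)] · 25/(11·9) → 25/99.
Since the exponent of (x + 4) increases by 2 each term, convergence requires |x + 4|² < 99/25, hence R = 3√11/5.

R = 3√11/5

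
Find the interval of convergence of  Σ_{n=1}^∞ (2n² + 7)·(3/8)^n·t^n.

(-8/3, 8/3)

Apply the ratio test: |a_{n+1}| / |a_n| = [(2(n+1)² + 7)/(2n² + 7)] · 3/8, which tends to 3/8 as n → ∞.
Thus R = 1/(3/8) = 8/3.
At t = 8/3: the terms have absolute value of order n², which does not tend to 0, so the series diverges by the divergence test.
Endpoint t = -8/3: the n-th term does not approach 0; divergence by the term test.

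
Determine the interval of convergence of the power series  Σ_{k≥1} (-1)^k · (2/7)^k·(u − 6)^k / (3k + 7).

(5/2, 19/2]

By the ratio test, |a_{k+1}/a_k| = [(3k + 7)/(3(k+1) + 7)] · 2/7 → 2/7.
Convergence for |u − 6| · 2/7 < 1, i.e. |u − 6| < 7/2. So R = 7/2.
Endpoint u = 19/2: an alternating series whose terms decrease to 0 in absolute value, so it converges by the Leibniz criterion.
When u = 5/2, the terms behave like c/k; limit comparison with the harmonic series gives divergence.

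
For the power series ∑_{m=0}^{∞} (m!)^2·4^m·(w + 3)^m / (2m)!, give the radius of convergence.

By the ratio test, |a_{m+1}/a_m| = (m+1)²/[(2m+1)·(2m+2)] · 4 → 1.
Convergence for |w + 3| < 1, so R = 1.

R = 1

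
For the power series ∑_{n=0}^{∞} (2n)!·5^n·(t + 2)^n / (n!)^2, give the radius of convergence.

R = 1/20

The ratio of consecutive coefficients is (2n+1)·(2n+2)/(n+1)² · 5 → 20.
Thus R = 1/(20) = 1/20.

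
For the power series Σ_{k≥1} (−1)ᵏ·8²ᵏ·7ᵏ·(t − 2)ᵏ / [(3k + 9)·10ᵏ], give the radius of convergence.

By the ratio test, |a_{k+1}/a_k| = [(3k + 9)/(3(k+1) + 9)] · 64·7/10 → 224/5.
The series converges when 224/5 · |t − 2| < 1, giving R = 5/224.

R = 5/224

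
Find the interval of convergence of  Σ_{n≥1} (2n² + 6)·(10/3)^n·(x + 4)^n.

Apply the ratio test: |a_{n+1}| / |a_n| = [(2(n+1)² + 6)/(2n² + 6)] · 10/3, which tends to 10/3 as n → ∞.
Hence the series converges for |x + 4| < 1/(10/3) = 3/10, so the radius of convergence is 3/10.
Check x = -37/10: the terms do not tend to 0, so the series diverges.
When x = -43/10, the n-th term does not approach 0; divergence by the term test.

(-43/10, -37/10)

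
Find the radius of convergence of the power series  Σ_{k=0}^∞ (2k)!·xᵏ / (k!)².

Apply the ratio test: |a_{k+1}| / |a_k| = (2k+1)·(2k+2)/(k+1)², which tends to 4 as k → ∞.
The series converges when 4 · |x| < 1, giving R = 1/4.

R = 1/4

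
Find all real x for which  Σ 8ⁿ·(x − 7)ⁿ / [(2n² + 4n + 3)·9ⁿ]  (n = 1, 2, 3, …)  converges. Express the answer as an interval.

[47/8, 65/8]

The ratio of consecutive coefficients is [(2n² + 4n + 3)/(2(n+1)² + 4(n+1) + 3)] · 8/9 → 8/9.
Hence the series converges for |x − 7| < 1/(8/9) = 9/8, so the radius of convergence is 9/8.
Endpoint x = 65/8: the terms are on the order of 1/n², so the series converges absolutely by comparison with the p-series (p = 2 > 1).
Check x = 47/8: the terms are on the order of 1/n², so the series converges absolutely by comparison with the p-series (p = 2 > 1).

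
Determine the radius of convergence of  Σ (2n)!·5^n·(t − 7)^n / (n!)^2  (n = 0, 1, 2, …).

R = 1/20

Ratio test: |a_{n+1}/a_n| = (2n+1)·(2n+2)/(n+1)² · 5 → 20 as n → ∞.
The series converges when 20 · |t − 7| < 1, giving R = 1/20.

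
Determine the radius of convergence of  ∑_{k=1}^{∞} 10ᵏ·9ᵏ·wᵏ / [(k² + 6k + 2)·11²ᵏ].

The ratio of consecutive coefficients is [(k² + 6k + 2)/((k+1)² + 6(k+1) + 2)] · 10·9/121 → 90/121.
Hence the series converges for |w| < 1/(90/121) = 121/90, so the radius of convergence is 121/90.

R = 121/90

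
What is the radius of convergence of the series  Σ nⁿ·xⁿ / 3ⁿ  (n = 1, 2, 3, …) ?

R = 0

Applying the root test, |a_n|^(1/n) = n/3 → ∞.
The root grows without bound, so R = 0 (convergence only at x = 0).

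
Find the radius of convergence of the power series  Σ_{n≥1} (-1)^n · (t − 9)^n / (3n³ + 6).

R = 1

Apply the ratio test: |a_{n+1}| / |a_n| = (3n³ + 6)/(3(n+1)³ + 6), which tends to 1 as n → ∞.
Hence R = 1.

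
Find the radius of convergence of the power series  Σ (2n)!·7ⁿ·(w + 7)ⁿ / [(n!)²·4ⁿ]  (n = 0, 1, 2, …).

By the ratio test, |a_{n+1}/a_n| = (2n+1)·(2n+2)/(n+1)² · 7/4 → 7.
Convergence for |w + 7| · 7 < 1, i.e. |w + 7| < 1/7. So R = 1/7.

R = 1/7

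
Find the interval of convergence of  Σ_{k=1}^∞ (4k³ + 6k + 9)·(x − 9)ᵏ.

The ratio of consecutive coefficients is (4(k+1)³ + 6(k+1) + 9)/(4k³ + 6k + 9) → 1.
Hence R = 1.
When x = 10, the terms have absolute value of order k³, which does not tend to 0, so the series diverges by the divergence test.
Check x = 8: the k-th term does not approach 0; divergence by the term test.

(8, 10)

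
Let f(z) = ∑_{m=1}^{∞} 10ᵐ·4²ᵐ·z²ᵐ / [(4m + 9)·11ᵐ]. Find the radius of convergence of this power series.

R = √110/40

Ratio test: |a_{m+1}/a_m| = [(4m + 9)/(4(m+1) + 9)] · 10·16/11 → 160/11 as m → ∞.
Successive powers of z differ by 2, so the series converges when |z|² · 160/11 < 1, i.e. |z| < √(11/160). So R = √110/40.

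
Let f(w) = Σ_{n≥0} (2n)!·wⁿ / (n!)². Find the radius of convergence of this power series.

R = 1/4

Apply the ratio test: |a_{n+1}| / |a_n| = (2n+1)·(2n+2)/(n+1)², which tends to 4 as n → ∞.
Convergence for |w| · 4 < 1, i.e. |w| < 1/4. So R = 1/4.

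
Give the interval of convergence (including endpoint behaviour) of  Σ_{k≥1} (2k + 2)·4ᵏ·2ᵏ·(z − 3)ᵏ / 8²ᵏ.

(-5, 11)

By the ratio test, |a_{k+1}/a_k| = [(2(k+1) + 2)/(2k + 2)] · 4·2/64 → 1/8.
Convergence for |z − 3| · 1/8 < 1, i.e. |z − 3| < 8. So R = 8.
Check z = 11: the terms have absolute value of order k, which does not tend to 0, so the series diverges by the divergence test.
At z = -5: the k-th term does not approach 0; divergence by the term test.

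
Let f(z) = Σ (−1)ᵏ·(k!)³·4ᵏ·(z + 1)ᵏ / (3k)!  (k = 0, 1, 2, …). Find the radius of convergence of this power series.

R = 27/4

Ratio test: |a_{k+1}/a_k| = (k+1)³/[(3k+1)·(3k+2)·(3k+3)] · 4 → 4/27 as k → ∞.
Hence the series converges for |z + 1| < 1/(4/27) = 27/4, so the radius of convergence is 27/4.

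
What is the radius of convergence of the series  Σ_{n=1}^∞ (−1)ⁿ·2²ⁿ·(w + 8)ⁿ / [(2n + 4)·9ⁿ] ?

R = 9/4

Ratio test: |a_{n+1}/a_n| = [(2n + 4)/(2(n+1) + 4)] · 4/9 → 4/9 as n → ∞.
Convergence for |w + 8| · 4/9 < 1, i.e. |w + 8| < 9/4. So R = 9/4.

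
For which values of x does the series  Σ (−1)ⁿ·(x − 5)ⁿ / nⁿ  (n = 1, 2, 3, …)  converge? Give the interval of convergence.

(−∞, ∞)

Root test: |a_n|^(1/n) = 1/n → 0.
Since the n-th root of |a_n| tends to 0, the series converges for all real x; R = ∞.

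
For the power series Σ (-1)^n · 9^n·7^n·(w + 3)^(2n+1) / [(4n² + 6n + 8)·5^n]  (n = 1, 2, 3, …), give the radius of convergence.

R = √35/21

Apply the ratio test: |a_{n+1}| / |a_n| = [(4n² + 6n + 8)/(4(n+1)² + 6(n+1) + 8)] · 9·7/5, which tends to 63/5 as n → ∞.
Writing y = (w + 3)², the series in y has radius 5/63, so |w + 3| < √(5/63) and R = √35/21.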